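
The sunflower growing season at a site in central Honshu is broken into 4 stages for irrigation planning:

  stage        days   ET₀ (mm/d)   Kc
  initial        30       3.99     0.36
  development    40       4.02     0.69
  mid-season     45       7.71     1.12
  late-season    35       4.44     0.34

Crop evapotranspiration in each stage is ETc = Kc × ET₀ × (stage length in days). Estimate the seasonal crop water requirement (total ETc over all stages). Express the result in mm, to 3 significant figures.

initial: 0.36 × 3.99 × 30 = 43.09 mm
development: 0.69 × 4.02 × 40 = 110.95 mm
mid-season: 1.12 × 7.71 × 45 = 388.58 mm
late-season: 0.34 × 4.44 × 35 = 52.84 mm
Seasonal total = 595.46 mm

595 mm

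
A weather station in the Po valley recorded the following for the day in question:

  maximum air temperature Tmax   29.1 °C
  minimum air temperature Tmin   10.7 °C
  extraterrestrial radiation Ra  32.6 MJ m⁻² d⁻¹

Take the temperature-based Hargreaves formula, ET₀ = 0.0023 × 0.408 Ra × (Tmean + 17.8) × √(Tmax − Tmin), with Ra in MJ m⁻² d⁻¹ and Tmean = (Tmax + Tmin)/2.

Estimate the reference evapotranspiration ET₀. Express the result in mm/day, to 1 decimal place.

4.9 mm/day

Tmean = (29.1 + 10.7)/2 = 19.90 °C
0.408 Ra = 0.408 × 32.6 = 13.3008 mm/d equivalent
ET₀ = 0.0023 × 13.3008 × (19.90 + 17.8) × √18.4 = 0.0023 × 13.3008 × 37.70 × 4.2895 = 4.9471 mm/d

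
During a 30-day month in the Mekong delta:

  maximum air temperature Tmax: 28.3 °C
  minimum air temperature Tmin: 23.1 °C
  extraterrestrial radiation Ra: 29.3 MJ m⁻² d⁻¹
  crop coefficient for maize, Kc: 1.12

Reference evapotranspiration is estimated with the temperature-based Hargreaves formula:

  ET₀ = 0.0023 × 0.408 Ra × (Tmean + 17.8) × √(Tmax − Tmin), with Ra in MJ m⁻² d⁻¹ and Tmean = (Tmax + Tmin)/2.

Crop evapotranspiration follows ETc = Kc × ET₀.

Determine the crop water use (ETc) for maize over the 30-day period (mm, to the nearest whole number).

Tmean = (28.3 + 23.1)/2 = 25.70 °C
0.408 Ra = 0.408 × 29.3 = 11.9544 mm/d equivalent
ET₀ = 0.0023 × 11.9544 × (25.70 + 17.8) × √5.2 = 0.0023 × 11.9544 × 43.50 × 2.2804 = 2.7274 mm/d
ETc = Kc × ET₀ = 1.12 × 2.7274 = 3.0547 mm/d
Over 30 days: 3.0547 × 30 = 91.641 mm

92 mm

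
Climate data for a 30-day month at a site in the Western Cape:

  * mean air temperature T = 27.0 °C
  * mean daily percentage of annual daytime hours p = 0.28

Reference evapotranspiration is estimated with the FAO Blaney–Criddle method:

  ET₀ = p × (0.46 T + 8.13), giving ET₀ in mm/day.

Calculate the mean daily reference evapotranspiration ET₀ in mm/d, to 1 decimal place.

ET₀ = 0.28 × (0.46 × 27.0 + 8.13) = 0.28 × 20.550 = 5.7540 mm/d

5.8 mm/d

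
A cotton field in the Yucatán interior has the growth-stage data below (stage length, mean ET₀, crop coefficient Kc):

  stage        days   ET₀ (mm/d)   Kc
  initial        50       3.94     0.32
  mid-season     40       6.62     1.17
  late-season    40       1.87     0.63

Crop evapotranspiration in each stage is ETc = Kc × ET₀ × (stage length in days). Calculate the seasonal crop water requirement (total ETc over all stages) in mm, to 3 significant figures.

420 mm

initial: 0.32 × 3.94 × 50 = 63.04 mm
mid-season: 1.17 × 6.62 × 40 = 309.82 mm
late-season: 0.63 × 1.87 × 40 = 47.12 mm
Seasonal total = 419.98 mm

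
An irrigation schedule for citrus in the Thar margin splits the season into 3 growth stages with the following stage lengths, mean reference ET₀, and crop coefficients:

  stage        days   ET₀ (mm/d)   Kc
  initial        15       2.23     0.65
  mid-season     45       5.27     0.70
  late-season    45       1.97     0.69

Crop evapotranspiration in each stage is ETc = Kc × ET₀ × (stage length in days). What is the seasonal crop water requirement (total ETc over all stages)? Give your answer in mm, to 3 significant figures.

initial: 0.65 × 2.23 × 15 = 21.74 mm
mid-season: 0.70 × 5.27 × 45 = 166.01 mm
late-season: 0.69 × 1.97 × 45 = 61.17 mm
Seasonal total = 248.92 mm

249 mm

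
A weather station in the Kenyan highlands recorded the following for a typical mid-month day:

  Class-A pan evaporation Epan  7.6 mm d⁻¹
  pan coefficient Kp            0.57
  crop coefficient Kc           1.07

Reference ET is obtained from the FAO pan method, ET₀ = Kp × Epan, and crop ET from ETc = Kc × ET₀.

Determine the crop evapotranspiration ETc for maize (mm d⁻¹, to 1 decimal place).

4.6 mm d⁻¹

ET₀ = 0.57 × 7.6 = 4.3320 mm/d
ETc = Kc × ET₀ = 1.07 × 4.3320 = 4.6352 mm/d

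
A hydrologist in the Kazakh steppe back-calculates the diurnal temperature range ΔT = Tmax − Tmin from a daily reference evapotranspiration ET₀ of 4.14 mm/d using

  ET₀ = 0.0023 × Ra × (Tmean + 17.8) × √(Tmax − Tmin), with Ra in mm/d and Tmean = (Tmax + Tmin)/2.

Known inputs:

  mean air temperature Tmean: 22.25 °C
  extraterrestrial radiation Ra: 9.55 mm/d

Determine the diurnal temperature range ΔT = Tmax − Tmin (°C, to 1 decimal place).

22.1 °C

√ΔT = ET₀ / [0.0023 × Ra × (Tmean+17.8)] = 4.14 / (0.0023 × 9.55 × 40.05) = 4.7062
ΔT = 4.7062² = 22.148 °C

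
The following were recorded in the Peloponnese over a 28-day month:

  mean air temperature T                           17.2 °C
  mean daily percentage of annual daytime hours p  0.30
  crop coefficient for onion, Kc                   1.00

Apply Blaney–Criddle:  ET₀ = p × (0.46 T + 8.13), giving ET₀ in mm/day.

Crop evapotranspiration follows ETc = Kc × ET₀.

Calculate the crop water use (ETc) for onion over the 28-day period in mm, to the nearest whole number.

135 mm

ET₀ = 0.30 × (0.46 × 17.2 + 8.13) = 0.30 × 16.042 = 4.8126 mm/d
ETc = Kc × ET₀ = 1.00 × 4.8126 = 4.8126 mm/d
Over 28 days: 4.8126 × 28 = 134.753 mm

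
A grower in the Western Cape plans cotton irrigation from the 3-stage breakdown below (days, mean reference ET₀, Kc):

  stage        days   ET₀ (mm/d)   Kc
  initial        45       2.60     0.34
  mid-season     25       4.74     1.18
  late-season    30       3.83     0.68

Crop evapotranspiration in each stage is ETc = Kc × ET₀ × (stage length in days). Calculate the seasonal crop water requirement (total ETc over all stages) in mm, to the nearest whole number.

initial: 0.34 × 2.60 × 45 = 39.78 mm
mid-season: 1.18 × 4.74 × 25 = 139.83 mm
late-season: 0.68 × 3.83 × 30 = 78.13 mm
Seasonal total = 257.74 mm

258 mm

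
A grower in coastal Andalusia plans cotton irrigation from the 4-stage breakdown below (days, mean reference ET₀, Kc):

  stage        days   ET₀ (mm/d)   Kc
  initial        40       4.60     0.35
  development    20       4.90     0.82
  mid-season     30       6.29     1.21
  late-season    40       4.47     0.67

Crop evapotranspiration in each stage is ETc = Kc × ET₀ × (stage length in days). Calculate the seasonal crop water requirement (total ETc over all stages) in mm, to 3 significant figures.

initial: 0.35 × 4.60 × 40 = 64.40 mm
development: 0.82 × 4.90 × 20 = 80.36 mm
mid-season: 1.21 × 6.29 × 30 = 228.33 mm
late-season: 0.67 × 4.47 × 40 = 119.80 mm
Seasonal total = 492.89 mm

493 mm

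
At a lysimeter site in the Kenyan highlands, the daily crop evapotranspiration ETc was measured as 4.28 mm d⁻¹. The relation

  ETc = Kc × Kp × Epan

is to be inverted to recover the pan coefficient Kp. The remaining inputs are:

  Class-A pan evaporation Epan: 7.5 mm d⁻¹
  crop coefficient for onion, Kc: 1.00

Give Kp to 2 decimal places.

0.57

ETc = Kc × Kp × Epan  ⇒  Kp = ETc / (Kc × Epan)
Kp = 4.28 / (1.00 × 7.5) = 4.28 / 7.500 = 0.5707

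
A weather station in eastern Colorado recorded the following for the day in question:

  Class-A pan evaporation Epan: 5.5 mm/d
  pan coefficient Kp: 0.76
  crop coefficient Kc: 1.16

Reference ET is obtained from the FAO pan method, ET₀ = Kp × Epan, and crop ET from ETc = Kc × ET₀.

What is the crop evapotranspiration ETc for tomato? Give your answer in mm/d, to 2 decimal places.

ET₀ = 0.76 × 5.5 = 4.1800 mm/d
ETc = Kc × ET₀ = 1.16 × 4.1800 = 4.8488 mm/d

4.85 mm/d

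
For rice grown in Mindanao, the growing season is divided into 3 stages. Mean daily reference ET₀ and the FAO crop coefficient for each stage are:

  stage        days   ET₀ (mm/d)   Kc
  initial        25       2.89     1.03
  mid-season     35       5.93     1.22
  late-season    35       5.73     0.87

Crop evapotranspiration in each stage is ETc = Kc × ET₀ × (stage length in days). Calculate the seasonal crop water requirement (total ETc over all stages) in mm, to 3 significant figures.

502 mm

initial: 1.03 × 2.89 × 25 = 74.42 mm
mid-season: 1.22 × 5.93 × 35 = 253.21 mm
late-season: 0.87 × 5.73 × 35 = 174.48 mm
Seasonal total = 502.11 mm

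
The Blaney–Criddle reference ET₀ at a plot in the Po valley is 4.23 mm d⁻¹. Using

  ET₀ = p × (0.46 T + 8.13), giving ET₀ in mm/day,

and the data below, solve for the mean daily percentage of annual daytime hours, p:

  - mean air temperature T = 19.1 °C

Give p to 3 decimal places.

0.250

p = ET₀ / (0.46 T + 8.13) = 4.23 / (0.46 × 19.1 + 8.13) = 4.23 / 16.916 = 0.2501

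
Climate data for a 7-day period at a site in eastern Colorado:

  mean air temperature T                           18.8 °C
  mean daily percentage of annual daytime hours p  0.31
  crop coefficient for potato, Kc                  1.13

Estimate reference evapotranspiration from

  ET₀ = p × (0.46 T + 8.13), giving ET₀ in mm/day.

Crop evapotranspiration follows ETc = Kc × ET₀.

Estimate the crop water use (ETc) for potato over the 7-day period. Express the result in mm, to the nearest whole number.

41 mm

ET₀ = 0.31 × (0.46 × 18.8 + 8.13) = 0.31 × 16.778 = 5.2012 mm/d
ETc = Kc × ET₀ = 1.13 × 5.2012 = 5.8774 mm/d
Over 7 days: 5.8774 × 7 = 41.142 mm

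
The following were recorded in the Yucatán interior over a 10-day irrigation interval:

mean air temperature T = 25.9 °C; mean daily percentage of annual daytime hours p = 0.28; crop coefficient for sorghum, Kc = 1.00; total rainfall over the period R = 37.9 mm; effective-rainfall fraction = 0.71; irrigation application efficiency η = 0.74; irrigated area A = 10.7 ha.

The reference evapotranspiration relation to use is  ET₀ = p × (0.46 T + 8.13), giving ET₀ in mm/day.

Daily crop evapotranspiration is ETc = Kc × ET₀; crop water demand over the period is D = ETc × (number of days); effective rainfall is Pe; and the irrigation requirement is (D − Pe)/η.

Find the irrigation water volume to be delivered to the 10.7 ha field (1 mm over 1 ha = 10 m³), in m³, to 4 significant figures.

4224 m³

ET₀ = 0.28 × (0.46 × 25.9 + 8.13) = 0.28 × 20.044 = 5.6123 mm/d
ETc = Kc × ET₀ = 1.00 × 5.6123 = 5.6123 mm/d
Crop demand D = ETc × 10 d = 5.6123 × 10 = 56.123 mm
Pe = 0.71 × 37.9 = 26.909 mm
D − Pe = 56.123 − 26.909 = 29.214 mm
Gross irrigation = 29.214 / 0.74 = 39.478 mm
Volume = 39.478 mm × 10.7 ha × 10 = 4224.1 m³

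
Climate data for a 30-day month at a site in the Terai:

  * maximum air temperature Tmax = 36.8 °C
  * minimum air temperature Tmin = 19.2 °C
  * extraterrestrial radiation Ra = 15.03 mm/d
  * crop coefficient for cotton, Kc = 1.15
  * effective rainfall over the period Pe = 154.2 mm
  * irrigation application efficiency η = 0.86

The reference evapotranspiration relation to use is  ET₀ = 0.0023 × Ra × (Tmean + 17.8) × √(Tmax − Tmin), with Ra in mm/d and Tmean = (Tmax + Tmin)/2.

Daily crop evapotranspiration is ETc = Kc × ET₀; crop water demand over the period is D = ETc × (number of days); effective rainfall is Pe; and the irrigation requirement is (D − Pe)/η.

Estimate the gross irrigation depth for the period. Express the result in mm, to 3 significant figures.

87.2 mm

Tmean = (36.8 + 19.2)/2 = 28.00 °C
ET₀ = 0.0023 × 15.03 × (28.00 + 17.8) × √17.6 = 0.0023 × 15.03 × 45.80 × 4.1952 = 6.6421 mm/d
ETc = Kc × ET₀ = 1.15 × 6.6421 = 7.6384 mm/d
Crop demand D = ETc × 30 d = 7.6384 × 30 = 229.152 mm
D − Pe = 229.152 − 154.2 = 74.952 mm
Gross irrigation = 74.952 / 0.86 = 87.153 mm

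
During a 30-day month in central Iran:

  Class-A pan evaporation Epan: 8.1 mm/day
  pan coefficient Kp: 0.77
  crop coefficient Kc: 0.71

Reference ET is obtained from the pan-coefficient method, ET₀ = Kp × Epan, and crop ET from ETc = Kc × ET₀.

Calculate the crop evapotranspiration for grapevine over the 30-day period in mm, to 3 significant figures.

ET₀ = 0.77 × 8.1 = 6.2370 mm/d
ETc = Kc × ET₀ = 0.71 × 6.2370 = 4.4283 mm/d
Over 30 days: 4.4283 × 30 = 132.849 mm

133 mm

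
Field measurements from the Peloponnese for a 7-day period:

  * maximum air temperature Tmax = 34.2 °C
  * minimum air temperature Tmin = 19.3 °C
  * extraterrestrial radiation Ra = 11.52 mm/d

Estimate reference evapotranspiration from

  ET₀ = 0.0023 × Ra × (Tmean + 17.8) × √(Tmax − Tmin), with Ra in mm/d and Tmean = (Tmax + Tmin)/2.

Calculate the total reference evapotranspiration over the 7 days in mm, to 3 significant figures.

31.9 mm

Tmean = (34.2 + 19.3)/2 = 26.75 °C
ET₀ = 0.0023 × 11.52 × (26.75 + 17.8) × √14.9 = 0.0023 × 11.52 × 44.55 × 3.8601 = 4.5564 mm/d
Over 7 days: 4.5564 × 7 = 31.895 mm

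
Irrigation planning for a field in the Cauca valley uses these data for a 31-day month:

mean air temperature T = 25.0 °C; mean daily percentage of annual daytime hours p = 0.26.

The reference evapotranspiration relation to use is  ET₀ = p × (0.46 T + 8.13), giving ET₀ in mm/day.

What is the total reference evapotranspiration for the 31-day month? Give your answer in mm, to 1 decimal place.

158.2 mm

ET₀ = 0.26 × (0.46 × 25.0 + 8.13) = 0.26 × 19.630 = 5.1038 mm/d
Monthly total = 5.1038 × 31 = 158.218 mm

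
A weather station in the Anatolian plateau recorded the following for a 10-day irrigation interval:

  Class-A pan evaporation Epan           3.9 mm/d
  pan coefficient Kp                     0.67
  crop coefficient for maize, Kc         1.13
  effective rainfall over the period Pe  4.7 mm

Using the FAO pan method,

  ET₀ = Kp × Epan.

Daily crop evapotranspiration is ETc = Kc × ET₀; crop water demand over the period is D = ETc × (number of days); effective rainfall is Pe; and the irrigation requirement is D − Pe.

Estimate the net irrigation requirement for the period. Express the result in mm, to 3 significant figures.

ET₀ = 0.67 × 3.9 = 2.6130 mm/d
ETc = Kc × ET₀ = 1.13 × 2.6130 = 2.9527 mm/d
Crop demand D = ETc × 10 d = 2.9527 × 10 = 29.527 mm
D − Pe = 29.527 − 4.7 = 24.827 mm

24.8 mm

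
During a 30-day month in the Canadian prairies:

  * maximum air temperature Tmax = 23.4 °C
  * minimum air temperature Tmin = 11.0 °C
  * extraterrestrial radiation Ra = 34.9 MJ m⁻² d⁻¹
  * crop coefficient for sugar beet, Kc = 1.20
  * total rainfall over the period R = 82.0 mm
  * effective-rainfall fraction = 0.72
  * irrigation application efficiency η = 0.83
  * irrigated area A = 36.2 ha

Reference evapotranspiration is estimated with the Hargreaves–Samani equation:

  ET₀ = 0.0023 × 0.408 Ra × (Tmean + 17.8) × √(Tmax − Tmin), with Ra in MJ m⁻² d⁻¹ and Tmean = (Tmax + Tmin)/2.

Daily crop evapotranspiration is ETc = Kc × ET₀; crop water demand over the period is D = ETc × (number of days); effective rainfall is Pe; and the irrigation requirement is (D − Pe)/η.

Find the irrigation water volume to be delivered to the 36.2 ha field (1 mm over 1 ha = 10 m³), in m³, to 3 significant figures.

37600 m³

Tmean = (23.4 + 11.0)/2 = 17.20 °C
0.408 Ra = 0.408 × 34.9 = 14.2392 mm/d equivalent
ET₀ = 0.0023 × 14.2392 × (17.20 + 17.8) × √12.4 = 0.0023 × 14.2392 × 35.00 × 3.5214 = 4.0364 mm/d
ETc = Kc × ET₀ = 1.20 × 4.0364 = 4.8437 mm/d
Crop demand D = ETc × 30 d = 4.8437 × 30 = 145.311 mm
Pe = 0.72 × 82.0 = 59.040 mm
D − Pe = 145.311 − 59.040 = 86.271 mm
Gross irrigation = 86.271 / 0.83 = 103.941 mm
Volume = 103.941 mm × 36.2 ha × 10 = 37626.6 m³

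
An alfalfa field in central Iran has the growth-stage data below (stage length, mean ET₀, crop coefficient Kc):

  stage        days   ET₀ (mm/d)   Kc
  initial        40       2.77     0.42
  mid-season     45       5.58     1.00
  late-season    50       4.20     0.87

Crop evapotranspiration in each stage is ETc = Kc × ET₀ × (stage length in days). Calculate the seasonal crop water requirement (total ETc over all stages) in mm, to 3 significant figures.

initial: 0.42 × 2.77 × 40 = 46.54 mm
mid-season: 1.00 × 5.58 × 45 = 251.10 mm
late-season: 0.87 × 4.20 × 50 = 182.70 mm
Seasonal total = 480.34 mm

480 mm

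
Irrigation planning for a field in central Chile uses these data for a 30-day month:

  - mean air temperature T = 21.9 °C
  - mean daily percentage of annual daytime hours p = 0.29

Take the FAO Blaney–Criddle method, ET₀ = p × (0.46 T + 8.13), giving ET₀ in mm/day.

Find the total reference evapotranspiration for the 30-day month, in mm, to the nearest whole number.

ET₀ = 0.29 × (0.46 × 21.9 + 8.13) = 0.29 × 18.204 = 5.2792 mm/d
Monthly total = 5.2792 × 30 = 158.376 mm

158 mm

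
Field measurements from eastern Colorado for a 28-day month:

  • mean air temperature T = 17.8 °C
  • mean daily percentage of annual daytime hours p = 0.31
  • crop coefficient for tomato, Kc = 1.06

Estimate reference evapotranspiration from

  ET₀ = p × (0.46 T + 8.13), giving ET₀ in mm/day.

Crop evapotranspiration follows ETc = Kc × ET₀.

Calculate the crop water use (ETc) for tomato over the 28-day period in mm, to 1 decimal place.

150.1 mm

ET₀ = 0.31 × (0.46 × 17.8 + 8.13) = 0.31 × 16.318 = 5.0586 mm/d
ETc = Kc × ET₀ = 1.06 × 5.0586 = 5.3621 mm/d
Over 28 days: 5.3621 × 28 = 150.139 mm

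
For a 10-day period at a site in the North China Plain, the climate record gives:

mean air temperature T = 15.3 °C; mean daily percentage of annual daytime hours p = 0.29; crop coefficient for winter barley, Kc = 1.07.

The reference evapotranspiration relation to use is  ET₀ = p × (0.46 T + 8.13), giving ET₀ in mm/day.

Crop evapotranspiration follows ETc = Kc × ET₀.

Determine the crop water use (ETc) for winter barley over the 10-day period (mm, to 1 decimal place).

ET₀ = 0.29 × (0.46 × 15.3 + 8.13) = 0.29 × 15.168 = 4.3987 mm/d
ETc = Kc × ET₀ = 1.07 × 4.3987 = 4.7066 mm/d
Over 10 days: 4.7066 × 10 = 47.066 mm

47.1 mm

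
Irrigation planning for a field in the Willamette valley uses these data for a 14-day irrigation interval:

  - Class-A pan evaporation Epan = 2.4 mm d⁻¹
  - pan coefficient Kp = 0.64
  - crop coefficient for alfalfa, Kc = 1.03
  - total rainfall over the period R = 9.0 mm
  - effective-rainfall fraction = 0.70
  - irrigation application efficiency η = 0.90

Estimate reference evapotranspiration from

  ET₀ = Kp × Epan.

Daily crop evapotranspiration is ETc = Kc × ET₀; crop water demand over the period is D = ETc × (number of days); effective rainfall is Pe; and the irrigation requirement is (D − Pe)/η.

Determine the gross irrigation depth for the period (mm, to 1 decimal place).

ET₀ = 0.64 × 2.4 = 1.5360 mm/d
ETc = Kc × ET₀ = 1.03 × 1.5360 = 1.5821 mm/d
Crop demand D = ETc × 14 d = 1.5821 × 14 = 22.149 mm
Pe = 0.70 × 9.0 = 6.300 mm
D − Pe = 22.149 − 6.300 = 15.849 mm
Gross irrigation = 15.849 / 0.90 = 17.610 mm

17.6 mm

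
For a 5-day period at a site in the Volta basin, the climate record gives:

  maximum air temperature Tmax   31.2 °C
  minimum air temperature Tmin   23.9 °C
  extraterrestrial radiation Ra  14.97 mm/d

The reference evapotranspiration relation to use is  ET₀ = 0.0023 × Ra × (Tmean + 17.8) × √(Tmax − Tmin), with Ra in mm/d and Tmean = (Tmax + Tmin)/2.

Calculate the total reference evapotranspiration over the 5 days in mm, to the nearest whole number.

21 mm

Tmean = (31.2 + 23.9)/2 = 27.55 °C
ET₀ = 0.0023 × 14.97 × (27.55 + 17.8) × √7.3 = 0.0023 × 14.97 × 45.35 × 2.7019 = 4.2189 mm/d
Over 5 days: 4.2189 × 5 = 21.095 mm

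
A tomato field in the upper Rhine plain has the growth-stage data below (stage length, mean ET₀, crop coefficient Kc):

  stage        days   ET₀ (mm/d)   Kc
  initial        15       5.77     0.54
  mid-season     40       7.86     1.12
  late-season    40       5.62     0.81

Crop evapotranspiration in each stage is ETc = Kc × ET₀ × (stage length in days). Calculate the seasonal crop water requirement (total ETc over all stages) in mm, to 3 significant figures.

581 mm

initial: 0.54 × 5.77 × 15 = 46.74 mm
mid-season: 1.12 × 7.86 × 40 = 352.13 mm
late-season: 0.81 × 5.62 × 40 = 182.09 mm
Seasonal total = 580.96 mm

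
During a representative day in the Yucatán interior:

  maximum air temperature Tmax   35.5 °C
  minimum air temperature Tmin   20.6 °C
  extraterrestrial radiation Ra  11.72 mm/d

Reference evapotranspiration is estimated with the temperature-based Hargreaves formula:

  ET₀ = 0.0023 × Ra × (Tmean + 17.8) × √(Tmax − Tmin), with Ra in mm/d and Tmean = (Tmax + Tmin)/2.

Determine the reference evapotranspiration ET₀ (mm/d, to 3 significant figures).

4.77 mm/d

Tmean = (35.5 + 20.6)/2 = 28.05 °C
ET₀ = 0.0023 × 11.72 × (28.05 + 17.8) × √14.9 = 0.0023 × 11.72 × 45.85 × 3.8601 = 4.7708 mm/d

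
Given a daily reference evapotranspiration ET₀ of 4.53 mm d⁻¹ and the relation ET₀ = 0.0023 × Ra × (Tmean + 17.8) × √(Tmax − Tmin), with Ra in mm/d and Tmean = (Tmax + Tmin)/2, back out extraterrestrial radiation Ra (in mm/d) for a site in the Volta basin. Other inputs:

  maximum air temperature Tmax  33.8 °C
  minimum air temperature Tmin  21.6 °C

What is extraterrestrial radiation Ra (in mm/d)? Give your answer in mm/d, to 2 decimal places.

Tmean = 27.70 °C; √ΔT = 3.4928
Ra = ET₀ / [0.0023 × (Tmean+17.8) × √ΔT] = 4.53 / (0.0023 × 45.50 × 3.4928) = 12.393 mm/d

12.39 mm/d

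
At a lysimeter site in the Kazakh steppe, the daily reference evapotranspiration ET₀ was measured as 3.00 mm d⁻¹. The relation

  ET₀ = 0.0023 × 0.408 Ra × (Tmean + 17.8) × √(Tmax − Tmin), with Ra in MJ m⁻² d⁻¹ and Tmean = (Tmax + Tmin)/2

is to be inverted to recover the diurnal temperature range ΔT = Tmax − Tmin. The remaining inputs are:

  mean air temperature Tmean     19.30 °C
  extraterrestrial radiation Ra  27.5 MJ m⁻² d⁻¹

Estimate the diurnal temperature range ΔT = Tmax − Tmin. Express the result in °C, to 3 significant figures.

√ΔT = ET₀ / [0.0023 × 0.408 × Ra × (Tmean+17.8)] = 3.00 / (0.0023 × 11.2200 × 37.10) = 3.1335
ΔT = 3.1335² = 9.819 °C

9.82 °C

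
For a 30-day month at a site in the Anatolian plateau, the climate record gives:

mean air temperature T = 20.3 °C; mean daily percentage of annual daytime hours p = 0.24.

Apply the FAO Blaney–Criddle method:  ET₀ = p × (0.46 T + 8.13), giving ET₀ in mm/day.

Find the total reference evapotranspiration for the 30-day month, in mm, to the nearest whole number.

126 mm

ET₀ = 0.24 × (0.46 × 20.3 + 8.13) = 0.24 × 17.468 = 4.1923 mm/d
Monthly total = 4.1923 × 30 = 125.769 mm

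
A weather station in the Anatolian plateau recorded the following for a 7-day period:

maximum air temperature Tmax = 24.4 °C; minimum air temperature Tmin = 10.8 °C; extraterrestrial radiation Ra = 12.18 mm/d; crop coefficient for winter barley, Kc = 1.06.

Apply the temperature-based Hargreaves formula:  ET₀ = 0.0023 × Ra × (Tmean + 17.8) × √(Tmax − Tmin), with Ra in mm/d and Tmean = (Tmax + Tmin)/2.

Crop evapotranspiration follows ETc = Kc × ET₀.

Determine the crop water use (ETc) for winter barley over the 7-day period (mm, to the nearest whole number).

Tmean = (24.4 + 10.8)/2 = 17.60 °C
ET₀ = 0.0023 × 12.18 × (17.60 + 17.8) × √13.6 = 0.0023 × 12.18 × 35.40 × 3.6878 = 3.6572 mm/d
ETc = Kc × ET₀ = 1.06 × 3.6572 = 3.8766 mm/d
Over 7 days: 3.8766 × 7 = 27.136 mm

27 mm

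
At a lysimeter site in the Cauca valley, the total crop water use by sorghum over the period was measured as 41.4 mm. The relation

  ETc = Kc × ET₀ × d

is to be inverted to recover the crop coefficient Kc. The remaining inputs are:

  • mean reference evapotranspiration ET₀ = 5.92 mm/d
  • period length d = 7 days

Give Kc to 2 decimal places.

1.00

ETc = Kc × ET₀ × d  ⇒  Kc = ETc / (ET₀ × d)
Kc = 41.4 / (5.92 × 7) = 41.4 / 41.44 = 0.9990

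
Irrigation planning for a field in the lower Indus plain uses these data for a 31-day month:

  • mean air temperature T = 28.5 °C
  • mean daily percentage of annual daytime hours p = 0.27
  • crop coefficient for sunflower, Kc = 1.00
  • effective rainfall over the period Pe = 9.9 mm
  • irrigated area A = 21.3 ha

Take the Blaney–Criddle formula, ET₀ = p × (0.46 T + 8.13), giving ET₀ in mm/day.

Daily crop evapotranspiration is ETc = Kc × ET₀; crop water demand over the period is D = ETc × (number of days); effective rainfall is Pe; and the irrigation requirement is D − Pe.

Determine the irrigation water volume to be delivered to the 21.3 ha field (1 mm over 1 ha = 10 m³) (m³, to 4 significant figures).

ET₀ = 0.27 × (0.46 × 28.5 + 8.13) = 0.27 × 21.240 = 5.7348 mm/d
ETc = Kc × ET₀ = 1.00 × 5.7348 = 5.7348 mm/d
Crop demand D = ETc × 31 d = 5.7348 × 31 = 177.779 mm
D − Pe = 177.779 − 9.9 = 167.879 mm
Volume = 167.879 mm × 21.3 ha × 10 = 35758.2 m³

35760 m³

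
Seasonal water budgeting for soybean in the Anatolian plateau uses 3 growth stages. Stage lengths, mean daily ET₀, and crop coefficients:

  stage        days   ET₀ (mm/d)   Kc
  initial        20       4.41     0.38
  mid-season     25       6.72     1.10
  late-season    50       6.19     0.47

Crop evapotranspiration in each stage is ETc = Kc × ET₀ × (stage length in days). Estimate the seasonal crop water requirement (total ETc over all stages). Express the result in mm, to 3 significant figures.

364 mm

initial: 0.38 × 4.41 × 20 = 33.52 mm
mid-season: 1.10 × 6.72 × 25 = 184.80 mm
late-season: 0.47 × 6.19 × 50 = 145.47 mm
Seasonal total = 363.79 mm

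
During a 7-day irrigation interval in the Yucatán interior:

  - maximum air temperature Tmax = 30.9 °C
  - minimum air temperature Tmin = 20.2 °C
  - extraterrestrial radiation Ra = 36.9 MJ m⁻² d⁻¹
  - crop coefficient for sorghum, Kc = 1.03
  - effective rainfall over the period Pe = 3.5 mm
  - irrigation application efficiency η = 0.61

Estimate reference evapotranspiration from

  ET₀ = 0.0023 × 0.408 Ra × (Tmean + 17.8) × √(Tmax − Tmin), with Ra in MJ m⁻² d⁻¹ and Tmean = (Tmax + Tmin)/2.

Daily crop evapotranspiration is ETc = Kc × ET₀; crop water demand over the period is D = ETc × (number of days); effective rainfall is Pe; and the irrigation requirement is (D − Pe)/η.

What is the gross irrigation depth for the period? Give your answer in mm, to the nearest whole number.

Tmean = (30.9 + 20.2)/2 = 25.55 °C
0.408 Ra = 0.408 × 36.9 = 15.0552 mm/d equivalent
ET₀ = 0.0023 × 15.0552 × (25.55 + 17.8) × √10.7 = 0.0023 × 15.0552 × 43.35 × 3.2711 = 4.9102 mm/d
ETc = Kc × ET₀ = 1.03 × 4.9102 = 5.0575 mm/d
Crop demand D = ETc × 7 d = 5.0575 × 7 = 35.403 mm
D − Pe = 35.403 − 3.5 = 31.903 mm
Gross irrigation = 31.903 / 0.61 = 52.300 mm

52 mm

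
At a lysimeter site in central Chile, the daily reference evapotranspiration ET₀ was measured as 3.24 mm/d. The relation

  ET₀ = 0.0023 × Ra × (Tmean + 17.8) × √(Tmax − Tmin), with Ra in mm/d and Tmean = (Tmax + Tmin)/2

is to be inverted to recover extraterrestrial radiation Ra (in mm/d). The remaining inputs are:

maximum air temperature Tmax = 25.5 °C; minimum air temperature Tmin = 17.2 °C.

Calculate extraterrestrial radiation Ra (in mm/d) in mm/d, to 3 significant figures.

12.5 mm/d

Tmean = 21.35 °C; √ΔT = 2.8810
Ra = ET₀ / [0.0023 × (Tmean+17.8) × √ΔT] = 3.24 / (0.0023 × 39.15 × 2.8810) = 12.489 mm/d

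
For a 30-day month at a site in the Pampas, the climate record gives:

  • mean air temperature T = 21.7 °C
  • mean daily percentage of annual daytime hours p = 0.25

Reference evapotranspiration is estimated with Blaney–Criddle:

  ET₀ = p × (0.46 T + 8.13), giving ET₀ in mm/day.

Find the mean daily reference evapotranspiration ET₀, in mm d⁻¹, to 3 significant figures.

4.53 mm d⁻¹

ET₀ = 0.25 × (0.46 × 21.7 + 8.13) = 0.25 × 18.112 = 4.5280 mm/d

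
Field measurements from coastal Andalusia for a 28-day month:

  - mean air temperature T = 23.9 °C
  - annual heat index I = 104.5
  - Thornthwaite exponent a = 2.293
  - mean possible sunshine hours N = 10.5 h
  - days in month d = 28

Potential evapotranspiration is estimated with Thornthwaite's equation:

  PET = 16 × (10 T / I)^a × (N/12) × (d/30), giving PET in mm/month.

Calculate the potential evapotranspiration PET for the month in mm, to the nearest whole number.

87 mm

10T/I = 10 × 23.9 / 104.5 = 2.2871
(10T/I)^a = 2.2871^2.293 = 6.6656
Uncorrected PET = 16 × 6.6656 = 106.650 mm
Correction = (N/12)(d/30) = (10.5/12)(28/30) = 0.8167
PET = 106.650 × 0.8167 = 87.101 mm/month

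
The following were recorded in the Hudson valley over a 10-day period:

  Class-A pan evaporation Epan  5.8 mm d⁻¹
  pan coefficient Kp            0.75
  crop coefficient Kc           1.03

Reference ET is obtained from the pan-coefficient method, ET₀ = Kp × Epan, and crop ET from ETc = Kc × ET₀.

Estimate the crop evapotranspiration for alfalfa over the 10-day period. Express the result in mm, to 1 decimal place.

44.8 mm

ET₀ = 0.75 × 5.8 = 4.3500 mm/d
ETc = Kc × ET₀ = 1.03 × 4.3500 = 4.4805 mm/d
Over 10 days: 4.4805 × 10 = 44.805 mm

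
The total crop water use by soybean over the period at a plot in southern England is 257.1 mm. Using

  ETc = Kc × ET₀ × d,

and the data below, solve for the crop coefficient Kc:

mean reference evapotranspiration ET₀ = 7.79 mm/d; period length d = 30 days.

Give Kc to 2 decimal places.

ETc = Kc × ET₀ × d  ⇒  Kc = ETc / (ET₀ × d)
Kc = 257.1 / (7.79 × 30) = 257.1 / 233.70 = 1.1001

1.10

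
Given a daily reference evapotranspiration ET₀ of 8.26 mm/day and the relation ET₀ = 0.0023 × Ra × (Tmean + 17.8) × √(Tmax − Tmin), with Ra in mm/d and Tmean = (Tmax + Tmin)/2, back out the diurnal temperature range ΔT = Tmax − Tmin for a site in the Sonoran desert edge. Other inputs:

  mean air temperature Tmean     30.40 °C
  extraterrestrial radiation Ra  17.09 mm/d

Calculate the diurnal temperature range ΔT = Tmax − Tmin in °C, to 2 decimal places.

19.01 °C

√ΔT = ET₀ / [0.0023 × Ra × (Tmean+17.8)] = 8.26 / (0.0023 × 17.09 × 48.20) = 4.3598
ΔT = 4.3598² = 19.008 °C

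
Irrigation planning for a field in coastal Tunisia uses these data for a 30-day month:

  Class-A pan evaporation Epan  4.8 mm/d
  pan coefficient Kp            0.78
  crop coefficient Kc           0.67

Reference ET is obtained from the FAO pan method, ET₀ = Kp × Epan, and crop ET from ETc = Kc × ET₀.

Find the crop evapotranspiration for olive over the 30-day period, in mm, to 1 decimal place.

75.3 mm

ET₀ = 0.78 × 4.8 = 3.7440 mm/d
ETc = Kc × ET₀ = 0.67 × 3.7440 = 2.5085 mm/d
Over 30 days: 2.5085 × 30 = 75.255 mm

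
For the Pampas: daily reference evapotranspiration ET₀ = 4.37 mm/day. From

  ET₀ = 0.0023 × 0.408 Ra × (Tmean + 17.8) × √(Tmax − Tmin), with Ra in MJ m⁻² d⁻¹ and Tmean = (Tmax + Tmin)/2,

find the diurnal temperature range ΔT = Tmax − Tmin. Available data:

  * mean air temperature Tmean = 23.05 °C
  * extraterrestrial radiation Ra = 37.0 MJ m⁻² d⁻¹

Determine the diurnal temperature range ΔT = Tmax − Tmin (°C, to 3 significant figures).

9.49 °C

√ΔT = ET₀ / [0.0023 × 0.408 × Ra × (Tmean+17.8)] = 4.37 / (0.0023 × 15.0960 × 40.85) = 3.0811
ΔT = 3.0811² = 9.493 °C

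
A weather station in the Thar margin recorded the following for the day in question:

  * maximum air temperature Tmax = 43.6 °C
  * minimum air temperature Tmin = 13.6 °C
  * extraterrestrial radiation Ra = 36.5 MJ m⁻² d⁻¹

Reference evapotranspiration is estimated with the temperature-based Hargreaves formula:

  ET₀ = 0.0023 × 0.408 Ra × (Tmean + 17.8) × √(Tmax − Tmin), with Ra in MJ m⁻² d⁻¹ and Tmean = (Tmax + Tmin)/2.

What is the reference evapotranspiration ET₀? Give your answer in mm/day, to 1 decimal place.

Tmean = (43.6 + 13.6)/2 = 28.60 °C
0.408 Ra = 0.408 × 36.5 = 14.8920 mm/d equivalent
ET₀ = 0.0023 × 14.8920 × (28.60 + 17.8) × √30.0 = 0.0023 × 14.8920 × 46.40 × 5.4772 = 8.7048 mm/d

8.7 mm/day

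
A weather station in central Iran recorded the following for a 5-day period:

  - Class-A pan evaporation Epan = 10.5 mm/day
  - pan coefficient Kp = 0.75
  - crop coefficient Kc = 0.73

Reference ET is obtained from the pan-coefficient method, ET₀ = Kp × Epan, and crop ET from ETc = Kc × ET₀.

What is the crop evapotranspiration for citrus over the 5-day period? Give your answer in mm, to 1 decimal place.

ET₀ = 0.75 × 10.5 = 7.8750 mm/d
ETc = Kc × ET₀ = 0.73 × 7.8750 = 5.7488 mm/d
Over 5 days: 5.7488 × 5 = 28.744 mm

28.7 mm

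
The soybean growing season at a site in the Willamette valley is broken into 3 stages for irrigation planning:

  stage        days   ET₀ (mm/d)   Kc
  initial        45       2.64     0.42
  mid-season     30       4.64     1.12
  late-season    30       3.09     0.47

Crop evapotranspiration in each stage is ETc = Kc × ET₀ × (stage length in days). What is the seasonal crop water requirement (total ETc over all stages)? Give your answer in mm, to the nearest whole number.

initial: 0.42 × 2.64 × 45 = 49.90 mm
mid-season: 1.12 × 4.64 × 30 = 155.90 mm
late-season: 0.47 × 3.09 × 30 = 43.57 mm
Seasonal total = 249.37 mm

249 mm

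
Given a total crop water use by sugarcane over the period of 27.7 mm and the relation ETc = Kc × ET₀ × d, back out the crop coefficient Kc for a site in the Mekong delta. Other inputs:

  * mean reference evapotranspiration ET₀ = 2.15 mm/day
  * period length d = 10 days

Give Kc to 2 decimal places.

ETc = Kc × ET₀ × d  ⇒  Kc = ETc / (ET₀ × d)
Kc = 27.7 / (2.15 × 10) = 27.7 / 21.50 = 1.2884

1.29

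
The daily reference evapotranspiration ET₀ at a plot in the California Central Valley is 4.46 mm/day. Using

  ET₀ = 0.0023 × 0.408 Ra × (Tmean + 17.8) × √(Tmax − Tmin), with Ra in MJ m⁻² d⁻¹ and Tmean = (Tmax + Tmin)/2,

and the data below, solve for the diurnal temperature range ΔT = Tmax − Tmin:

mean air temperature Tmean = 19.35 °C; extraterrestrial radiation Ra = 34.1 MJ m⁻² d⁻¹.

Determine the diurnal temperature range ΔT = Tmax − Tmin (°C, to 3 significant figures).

√ΔT = ET₀ / [0.0023 × 0.408 × Ra × (Tmean+17.8)] = 4.46 / (0.0023 × 13.9128 × 37.15) = 3.7517
ΔT = 3.7517² = 14.075 °C

14.1 °C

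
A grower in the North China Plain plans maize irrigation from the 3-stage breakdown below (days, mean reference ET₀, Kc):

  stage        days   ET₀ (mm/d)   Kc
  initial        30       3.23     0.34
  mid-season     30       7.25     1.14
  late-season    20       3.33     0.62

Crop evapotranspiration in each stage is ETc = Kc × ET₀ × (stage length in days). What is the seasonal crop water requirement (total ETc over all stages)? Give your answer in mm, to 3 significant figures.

initial: 0.34 × 3.23 × 30 = 32.95 mm
mid-season: 1.14 × 7.25 × 30 = 247.95 mm
late-season: 0.62 × 3.33 × 20 = 41.29 mm
Seasonal total = 322.19 mm

322 mm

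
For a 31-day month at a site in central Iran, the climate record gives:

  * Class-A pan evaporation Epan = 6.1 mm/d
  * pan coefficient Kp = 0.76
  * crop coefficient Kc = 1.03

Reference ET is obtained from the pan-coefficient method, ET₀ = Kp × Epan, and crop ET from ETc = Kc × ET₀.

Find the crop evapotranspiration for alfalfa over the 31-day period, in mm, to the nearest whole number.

148 mm

ET₀ = 0.76 × 6.1 = 4.6360 mm/d
ETc = Kc × ET₀ = 1.03 × 4.6360 = 4.7751 mm/d
Over 31 days: 4.7751 × 31 = 148.028 mm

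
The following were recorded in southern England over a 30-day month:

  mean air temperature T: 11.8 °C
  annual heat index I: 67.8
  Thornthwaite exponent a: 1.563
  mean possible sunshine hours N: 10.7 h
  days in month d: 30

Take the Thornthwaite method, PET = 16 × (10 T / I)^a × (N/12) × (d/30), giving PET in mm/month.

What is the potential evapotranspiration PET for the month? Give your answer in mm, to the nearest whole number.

10T/I = 10 × 11.8 / 67.8 = 1.7404
(10T/I)^a = 1.7404^1.563 = 2.3776
Uncorrected PET = 16 × 2.3776 = 38.042 mm
Correction = (N/12)(d/30) = (10.7/12)(30/30) = 0.8917
PET = 38.042 × 0.8917 = 33.922 mm/month

34 mm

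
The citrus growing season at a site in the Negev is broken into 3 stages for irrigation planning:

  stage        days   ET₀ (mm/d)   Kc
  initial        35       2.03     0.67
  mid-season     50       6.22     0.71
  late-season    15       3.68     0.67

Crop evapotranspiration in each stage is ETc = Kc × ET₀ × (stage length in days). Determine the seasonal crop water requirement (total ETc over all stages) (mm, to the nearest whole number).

305 mm

initial: 0.67 × 2.03 × 35 = 47.60 mm
mid-season: 0.71 × 6.22 × 50 = 220.81 mm
late-season: 0.67 × 3.68 × 15 = 36.98 mm
Seasonal total = 305.39 mm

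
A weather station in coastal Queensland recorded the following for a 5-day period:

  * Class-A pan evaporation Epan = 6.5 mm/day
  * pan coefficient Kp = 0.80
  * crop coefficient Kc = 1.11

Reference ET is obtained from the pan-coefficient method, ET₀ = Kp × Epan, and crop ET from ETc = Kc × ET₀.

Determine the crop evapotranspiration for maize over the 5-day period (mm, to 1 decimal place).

ET₀ = 0.80 × 6.5 = 5.2000 mm/d
ETc = Kc × ET₀ = 1.11 × 5.2000 = 5.7720 mm/d
Over 5 days: 5.7720 × 5 = 28.860 mm

28.9 mm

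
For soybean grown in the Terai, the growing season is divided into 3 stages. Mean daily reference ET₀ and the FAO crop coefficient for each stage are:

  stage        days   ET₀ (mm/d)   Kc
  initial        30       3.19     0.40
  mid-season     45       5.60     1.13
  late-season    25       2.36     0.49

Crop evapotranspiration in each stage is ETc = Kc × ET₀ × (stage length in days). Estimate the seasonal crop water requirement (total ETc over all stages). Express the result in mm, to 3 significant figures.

initial: 0.40 × 3.19 × 30 = 38.28 mm
mid-season: 1.13 × 5.60 × 45 = 284.76 mm
late-season: 0.49 × 2.36 × 25 = 28.91 mm
Seasonal total = 351.95 mm

352 mm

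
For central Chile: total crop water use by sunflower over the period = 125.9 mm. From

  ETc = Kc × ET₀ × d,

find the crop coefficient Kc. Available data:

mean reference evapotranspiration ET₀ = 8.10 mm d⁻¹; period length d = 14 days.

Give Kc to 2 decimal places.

1.11

ETc = Kc × ET₀ × d  ⇒  Kc = ETc / (ET₀ × d)
Kc = 125.9 / (8.10 × 14) = 125.9 / 113.40 = 1.1102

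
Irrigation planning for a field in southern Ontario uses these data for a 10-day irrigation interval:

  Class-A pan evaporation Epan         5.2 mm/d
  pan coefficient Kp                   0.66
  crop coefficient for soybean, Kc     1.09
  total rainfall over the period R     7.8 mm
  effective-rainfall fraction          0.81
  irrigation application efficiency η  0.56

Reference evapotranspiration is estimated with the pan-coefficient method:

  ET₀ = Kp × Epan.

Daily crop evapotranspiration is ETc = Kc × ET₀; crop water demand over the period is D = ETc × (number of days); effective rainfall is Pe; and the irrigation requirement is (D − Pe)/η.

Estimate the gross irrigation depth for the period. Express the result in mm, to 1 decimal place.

55.5 mm

ET₀ = 0.66 × 5.2 = 3.4320 mm/d
ETc = Kc × ET₀ = 1.09 × 3.4320 = 3.7409 mm/d
Crop demand D = ETc × 10 d = 3.7409 × 10 = 37.409 mm
Pe = 0.81 × 7.8 = 6.318 mm
D − Pe = 37.409 − 6.318 = 31.091 mm
Gross irrigation = 31.091 / 0.56 = 55.520 mm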